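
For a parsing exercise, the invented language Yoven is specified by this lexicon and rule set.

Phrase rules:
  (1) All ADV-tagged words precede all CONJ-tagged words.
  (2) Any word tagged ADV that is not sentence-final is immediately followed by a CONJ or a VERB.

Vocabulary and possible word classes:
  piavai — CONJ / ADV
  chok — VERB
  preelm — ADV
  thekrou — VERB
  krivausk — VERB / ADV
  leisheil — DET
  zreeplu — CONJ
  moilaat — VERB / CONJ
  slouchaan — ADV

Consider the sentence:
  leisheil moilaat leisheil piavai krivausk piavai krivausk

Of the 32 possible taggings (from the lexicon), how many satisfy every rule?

4

Candidates per position — 1:leisheil {DET}; 2:moilaat {VERB,CONJ}; 3:leisheil {DET}; 4:piavai {CONJ,ADV}; 5:krivausk {VERB,ADV}; 6:piavai {CONJ,ADV}; 7:krivausk {VERB,ADV}.
There are 32 candidate sequences in total.
The sequences that satisfy every rule: DET VERB DET CONJ VERB CONJ VERB; DET VERB DET ADV VERB CONJ VERB; DET VERB DET ADV VERB ADV VERB; DET CONJ DET CONJ VERB CONJ VERB.
Count = 4.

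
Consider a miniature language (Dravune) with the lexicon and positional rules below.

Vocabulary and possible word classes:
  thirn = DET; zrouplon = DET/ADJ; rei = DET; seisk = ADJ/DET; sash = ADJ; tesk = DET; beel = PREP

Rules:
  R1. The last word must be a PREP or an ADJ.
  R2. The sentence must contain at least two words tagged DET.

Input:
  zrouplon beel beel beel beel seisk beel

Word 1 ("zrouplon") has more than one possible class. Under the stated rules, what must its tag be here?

DET

Candidates per position — 1:zrouplon {DET,ADJ}; 2:beel {PREP}; 3:beel {PREP}; 4:beel {PREP}; 5:beel {PREP}; 6:seisk {ADJ,DET}; 7:beel {PREP}.
If word 1 were ADJ, no tagging could satisfy rule 2; so word 1 is DET.
If word 6 were ADJ, no tagging could satisfy rule 2; so word 6 is DET.
So the tagging must be: DET PREP PREP PREP PREP DET PREP.
Checking: rule 1 ok; rule 2 ok.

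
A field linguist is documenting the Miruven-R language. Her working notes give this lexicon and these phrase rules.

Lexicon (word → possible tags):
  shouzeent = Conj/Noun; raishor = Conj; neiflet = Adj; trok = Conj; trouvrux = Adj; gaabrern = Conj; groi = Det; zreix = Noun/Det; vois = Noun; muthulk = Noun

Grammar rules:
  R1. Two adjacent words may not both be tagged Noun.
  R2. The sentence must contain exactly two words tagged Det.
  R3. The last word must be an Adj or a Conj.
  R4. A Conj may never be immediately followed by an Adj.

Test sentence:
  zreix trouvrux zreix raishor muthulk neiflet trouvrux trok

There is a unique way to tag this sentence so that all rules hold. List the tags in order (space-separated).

Candidates per position — 1:zreix {Noun,Det}; 2:trouvrux {Adj}; 3:zreix {Noun,Det}; 4:raishor {Conj}; 5:muthulk {Noun}; 6:neiflet {Adj}; 7:trouvrux {Adj}; 8:trok {Conj}.
At position 1, choosing Noun makes rule 2 impossible to satisfy; hence Det.
At position 3, choosing Noun makes rule 2 impossible to satisfy; hence Det.
That leaves exactly one tagging: Det Adj Det Conj Noun Adj Adj Conj.
Rule-by-rule: rule 1 holds; rule 2 holds; rule 3 holds; rule 4 holds.

Det Adj Det Conj Noun Adj Adj Conj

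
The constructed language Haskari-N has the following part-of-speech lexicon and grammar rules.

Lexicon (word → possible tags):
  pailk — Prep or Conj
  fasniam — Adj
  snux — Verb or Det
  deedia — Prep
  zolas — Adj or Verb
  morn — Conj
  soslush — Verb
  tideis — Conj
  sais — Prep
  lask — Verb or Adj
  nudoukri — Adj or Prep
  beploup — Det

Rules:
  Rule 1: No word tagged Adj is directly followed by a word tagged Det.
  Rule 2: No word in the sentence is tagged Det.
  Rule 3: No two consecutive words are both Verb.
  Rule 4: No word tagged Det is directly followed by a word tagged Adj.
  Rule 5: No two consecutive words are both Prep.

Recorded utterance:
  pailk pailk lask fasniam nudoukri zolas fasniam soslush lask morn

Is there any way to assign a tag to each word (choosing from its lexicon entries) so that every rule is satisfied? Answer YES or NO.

Candidates per position — 1:pailk {Prep,Conj}; 2:pailk {Prep,Conj}; 3:lask {Verb,Adj}; 4:fasniam {Adj}; 5:nudoukri {Adj,Prep}; 6:zolas {Adj,Verb}; 7:fasniam {Adj}; 8:soslush {Verb}; 9:lask {Verb,Adj}; 10:morn {Conj}.
One satisfying assignment: Conj Conj Adj Adj Prep Verb Adj Verb Adj Conj.
Checking: rule 1 ok; rule 2 ok; rule 3 ok; rule 4 ok; rule 5 ok.

YES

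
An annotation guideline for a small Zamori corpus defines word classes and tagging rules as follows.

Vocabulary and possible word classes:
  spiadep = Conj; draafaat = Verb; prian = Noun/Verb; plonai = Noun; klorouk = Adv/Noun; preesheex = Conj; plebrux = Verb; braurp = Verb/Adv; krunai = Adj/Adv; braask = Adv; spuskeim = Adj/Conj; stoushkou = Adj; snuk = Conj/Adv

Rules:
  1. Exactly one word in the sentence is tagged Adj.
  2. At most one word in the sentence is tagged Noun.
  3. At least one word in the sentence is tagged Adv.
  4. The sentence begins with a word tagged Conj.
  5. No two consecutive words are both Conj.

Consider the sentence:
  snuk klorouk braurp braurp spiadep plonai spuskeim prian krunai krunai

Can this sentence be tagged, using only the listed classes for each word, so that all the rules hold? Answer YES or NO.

YES

Candidates per position — 1:snuk {Conj,Adv}; 2:klorouk {Adv,Noun}; 3:braurp {Verb,Adv}; 4:braurp {Verb,Adv}; 5:spiadep {Conj}; 6:plonai {Noun}; 7:spuskeim {Adj,Conj}; 8:prian {Noun,Verb}; 9:krunai {Adj,Adv}; 10:krunai {Adj,Adv}.
One satisfying assignment: Conj Adv Verb Adv Conj Noun Conj Verb Adv Adj.
Checking: rule 1 satisfied; rule 2 satisfied; rule 3 satisfied; rule 4 satisfied; rule 5 satisfied.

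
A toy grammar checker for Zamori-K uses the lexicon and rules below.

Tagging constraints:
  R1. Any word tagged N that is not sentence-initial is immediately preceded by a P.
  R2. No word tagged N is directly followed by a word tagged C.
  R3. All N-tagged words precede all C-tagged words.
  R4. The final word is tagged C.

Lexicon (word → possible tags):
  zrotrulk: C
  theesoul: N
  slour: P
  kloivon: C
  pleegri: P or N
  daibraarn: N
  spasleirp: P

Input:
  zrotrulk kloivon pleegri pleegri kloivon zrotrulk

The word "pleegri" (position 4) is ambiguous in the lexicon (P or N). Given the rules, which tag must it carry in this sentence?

Candidates per position — 1:zrotrulk {C}; 2:kloivon {C}; 3:pleegri {P,N}; 4:pleegri {P,N}; 5:kloivon {C}; 6:zrotrulk {C}.
At position 3, choosing N makes rule 1 impossible to satisfy; hence P.
At position 4, choosing N makes rule 2 impossible to satisfy; hence P.
That leaves exactly one tagging: C C P P C C.
Check: rule 1 ✓; rule 2 ✓; rule 3 ✓; rule 4 ✓.

P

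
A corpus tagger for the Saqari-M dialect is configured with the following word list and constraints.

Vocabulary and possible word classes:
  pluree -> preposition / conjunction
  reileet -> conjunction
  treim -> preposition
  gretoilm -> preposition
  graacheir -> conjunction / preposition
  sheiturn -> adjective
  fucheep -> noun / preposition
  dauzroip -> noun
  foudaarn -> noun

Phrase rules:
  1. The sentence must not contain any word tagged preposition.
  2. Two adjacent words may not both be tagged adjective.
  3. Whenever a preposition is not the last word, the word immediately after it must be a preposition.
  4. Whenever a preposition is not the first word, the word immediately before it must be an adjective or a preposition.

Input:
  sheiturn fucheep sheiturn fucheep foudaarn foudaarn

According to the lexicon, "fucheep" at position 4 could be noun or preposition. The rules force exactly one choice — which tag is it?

Candidates per position — 1:sheiturn {adjective}; 2:fucheep {noun,preposition}; 3:sheiturn {adjective}; 4:fucheep {noun,preposition}; 5:foudaarn {noun}; 6:foudaarn {noun}.
Word 2 cannot be preposition — rule 1 would then fail for every completion. It is noun.
Word 4 cannot be preposition — rule 1 would then fail for every completion. It is noun.
The unique satisfying tagging is: adjective noun adjective noun noun noun.
Rule-by-rule: rule 1 holds; rule 2 holds; rule 3 holds; rule 4 holds.

noun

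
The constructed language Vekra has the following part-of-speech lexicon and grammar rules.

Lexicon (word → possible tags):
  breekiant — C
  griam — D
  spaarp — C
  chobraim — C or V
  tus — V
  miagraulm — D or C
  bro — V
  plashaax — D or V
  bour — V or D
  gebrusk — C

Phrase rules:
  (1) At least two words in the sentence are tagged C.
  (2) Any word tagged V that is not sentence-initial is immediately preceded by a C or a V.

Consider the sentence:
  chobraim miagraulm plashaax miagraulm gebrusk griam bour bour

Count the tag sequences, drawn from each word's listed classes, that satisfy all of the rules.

Candidates per position — 1:chobraim {C,V}; 2:miagraulm {D,C}; 3:plashaax {D,V}; 4:miagraulm {D,C}; 5:gebrusk {C}; 6:griam {D}; 7:bour {V,D}; 8:bour {V,D}.
There are 64 candidate sequences in total.
Checking each against the rules leaves 11 sequences.
Count = 11.

11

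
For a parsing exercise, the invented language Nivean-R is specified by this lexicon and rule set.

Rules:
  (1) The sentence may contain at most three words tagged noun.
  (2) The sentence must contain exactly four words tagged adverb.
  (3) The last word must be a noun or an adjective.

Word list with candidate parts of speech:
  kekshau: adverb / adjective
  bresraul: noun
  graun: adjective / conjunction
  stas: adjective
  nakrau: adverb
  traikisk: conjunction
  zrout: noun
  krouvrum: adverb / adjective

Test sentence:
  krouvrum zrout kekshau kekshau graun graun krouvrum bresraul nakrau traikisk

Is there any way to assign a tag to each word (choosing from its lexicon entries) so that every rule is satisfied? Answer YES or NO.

Candidates per position — 1:krouvrum {adverb,adjective}; 2:zrout {noun}; 3:kekshau {adverb,adjective}; 4:kekshau {adverb,adjective}; 5:graun {adjective,conjunction}; 6:graun {adjective,conjunction}; 7:krouvrum {adverb,adjective}; 8:bresraul {noun}; 9:nakrau {adverb}; 10:traikisk {conjunction}.
Rule 3 cannot be satisfied by any choice of tags from the lexicon.
So there is no consistent tagging.

NO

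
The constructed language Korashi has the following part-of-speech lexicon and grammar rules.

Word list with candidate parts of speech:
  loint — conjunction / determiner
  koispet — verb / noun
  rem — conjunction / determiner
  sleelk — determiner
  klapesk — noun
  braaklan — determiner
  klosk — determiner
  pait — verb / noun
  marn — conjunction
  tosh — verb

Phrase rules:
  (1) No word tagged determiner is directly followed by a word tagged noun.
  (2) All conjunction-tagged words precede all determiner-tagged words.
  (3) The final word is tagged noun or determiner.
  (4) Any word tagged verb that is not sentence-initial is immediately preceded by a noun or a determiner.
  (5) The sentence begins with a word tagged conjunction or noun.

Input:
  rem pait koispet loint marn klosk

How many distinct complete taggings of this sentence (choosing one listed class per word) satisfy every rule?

Candidates per position — 1:rem {conjunction,determiner}; 2:pait {verb,noun}; 3:koispet {verb,noun}; 4:loint {conjunction,determiner}; 5:marn {conjunction}; 6:klosk {determiner}.
There are 16 candidate sequences in total.
The sequences that satisfy every rule: conjunction noun verb conjunction conjunction determiner; conjunction noun noun conjunction conjunction determiner.
Count = 2.

2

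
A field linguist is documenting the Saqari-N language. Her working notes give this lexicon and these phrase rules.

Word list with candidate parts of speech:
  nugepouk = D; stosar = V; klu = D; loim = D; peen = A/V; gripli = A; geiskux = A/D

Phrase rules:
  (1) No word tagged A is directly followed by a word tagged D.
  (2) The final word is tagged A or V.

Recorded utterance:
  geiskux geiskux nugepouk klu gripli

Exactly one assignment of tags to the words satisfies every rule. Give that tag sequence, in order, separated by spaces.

Candidates per position — 1:geiskux {A,D}; 2:geiskux {A,D}; 3:nugepouk {D}; 4:klu {D}; 5:gripli {A}.
At position 1, choosing A makes rule 1 impossible to satisfy; hence D.
At position 2, choosing A makes rule 1 impossible to satisfy; hence D.
The only consistent sequence is: D D D D A.
Rule-by-rule: rule 1 holds; rule 2 holds.

D D D D A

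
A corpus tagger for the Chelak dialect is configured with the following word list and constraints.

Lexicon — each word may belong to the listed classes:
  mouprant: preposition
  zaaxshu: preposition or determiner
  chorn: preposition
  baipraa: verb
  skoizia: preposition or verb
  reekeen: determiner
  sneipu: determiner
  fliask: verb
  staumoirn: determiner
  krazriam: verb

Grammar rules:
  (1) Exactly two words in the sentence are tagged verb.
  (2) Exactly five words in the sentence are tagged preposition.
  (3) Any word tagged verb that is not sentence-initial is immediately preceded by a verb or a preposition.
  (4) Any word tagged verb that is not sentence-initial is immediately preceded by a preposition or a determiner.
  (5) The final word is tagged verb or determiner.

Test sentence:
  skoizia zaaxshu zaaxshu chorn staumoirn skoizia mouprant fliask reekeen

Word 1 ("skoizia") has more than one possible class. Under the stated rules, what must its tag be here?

Candidates per position — 1:skoizia {preposition,verb}; 2:zaaxshu {preposition,determiner}; 3:zaaxshu {preposition,determiner}; 4:chorn {preposition}; 5:staumoirn {determiner}; 6:skoizia {preposition,verb}; 7:mouprant {preposition}; 8:fliask {verb}; 9:reekeen {determiner}.
If word 6 were verb, no tagging could satisfy rule 3; so word 6 is preposition.
If word 1 were preposition, no tagging could satisfy rule 1; so word 1 is verb.
If word 2 were determiner, no tagging could satisfy rule 2; so word 2 is preposition.
If word 3 were determiner, no tagging could satisfy rule 2; so word 3 is preposition.
The unique satisfying tagging is: verb preposition preposition preposition determiner preposition preposition verb determiner.
Check: rule 1 holds; rule 2 holds; rule 3 holds; rule 4 holds; rule 5 holds.

verb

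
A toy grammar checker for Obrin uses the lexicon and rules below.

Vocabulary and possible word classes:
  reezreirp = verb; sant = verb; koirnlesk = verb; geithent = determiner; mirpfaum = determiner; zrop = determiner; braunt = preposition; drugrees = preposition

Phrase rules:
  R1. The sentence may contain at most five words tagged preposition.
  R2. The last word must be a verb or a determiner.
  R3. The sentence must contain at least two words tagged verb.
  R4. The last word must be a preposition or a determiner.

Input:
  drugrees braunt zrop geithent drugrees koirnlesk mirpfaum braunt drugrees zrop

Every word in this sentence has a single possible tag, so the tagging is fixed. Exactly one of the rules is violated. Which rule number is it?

Fixed tagging: preposition preposition determiner determiner preposition verb determiner preposition preposition determiner.
Checking each rule: R1 ok, R2 ok, R3 fails, R4 ok.
Only rule 3 fails.

3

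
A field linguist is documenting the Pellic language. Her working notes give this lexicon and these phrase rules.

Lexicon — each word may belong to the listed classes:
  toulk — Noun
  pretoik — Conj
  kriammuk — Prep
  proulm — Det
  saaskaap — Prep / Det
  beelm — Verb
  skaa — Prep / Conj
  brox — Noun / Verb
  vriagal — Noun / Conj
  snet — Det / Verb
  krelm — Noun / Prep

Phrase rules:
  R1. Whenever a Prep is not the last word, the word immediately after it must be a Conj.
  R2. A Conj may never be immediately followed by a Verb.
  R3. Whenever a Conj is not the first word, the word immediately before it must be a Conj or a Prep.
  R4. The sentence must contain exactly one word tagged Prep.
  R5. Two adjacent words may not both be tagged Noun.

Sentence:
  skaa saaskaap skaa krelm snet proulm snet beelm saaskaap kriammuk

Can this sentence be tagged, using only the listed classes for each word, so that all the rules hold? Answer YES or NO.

Candidates per position — 1:skaa {Prep,Conj}; 2:saaskaap {Prep,Det}; 3:skaa {Prep,Conj}; 4:krelm {Noun,Prep}; 5:snet {Det,Verb}; 6:proulm {Det}; 7:snet {Det,Verb}; 8:beelm {Verb}; 9:saaskaap {Prep,Det}; 10:kriammuk {Prep}.
Every candidate sequence violates at least one rule; no consistent tagging exists.

NO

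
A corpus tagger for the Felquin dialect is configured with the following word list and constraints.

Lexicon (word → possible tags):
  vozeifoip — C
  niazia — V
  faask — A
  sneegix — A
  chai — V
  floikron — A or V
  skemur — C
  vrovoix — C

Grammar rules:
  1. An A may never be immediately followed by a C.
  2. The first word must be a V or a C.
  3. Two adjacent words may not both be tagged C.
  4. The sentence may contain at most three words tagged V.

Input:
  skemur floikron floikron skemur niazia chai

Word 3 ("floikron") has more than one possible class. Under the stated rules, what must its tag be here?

Candidates per position — 1:skemur {C}; 2:floikron {A,V}; 3:floikron {A,V}; 4:skemur {C}; 5:niazia {V}; 6:chai {V}.
Position 3: A is ruled out by rule 1; that leaves V.
Position 2: V is ruled out by rule 4; that leaves A.
So the tagging must be: C A V C V V.
Verifying each rule — rule 1 ok; rule 2 ok; rule 3 ok; rule 4 ok.

V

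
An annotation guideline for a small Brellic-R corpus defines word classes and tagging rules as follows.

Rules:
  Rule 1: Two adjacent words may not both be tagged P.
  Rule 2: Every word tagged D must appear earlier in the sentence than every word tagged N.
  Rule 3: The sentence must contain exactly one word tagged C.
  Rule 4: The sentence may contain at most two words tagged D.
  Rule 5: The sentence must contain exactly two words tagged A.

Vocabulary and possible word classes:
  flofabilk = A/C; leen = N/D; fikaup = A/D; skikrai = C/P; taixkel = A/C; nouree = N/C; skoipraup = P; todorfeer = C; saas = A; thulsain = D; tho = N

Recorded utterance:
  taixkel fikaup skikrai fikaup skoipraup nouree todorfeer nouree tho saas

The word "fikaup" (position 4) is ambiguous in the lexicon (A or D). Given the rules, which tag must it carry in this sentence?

D

Candidates per position — 1:taixkel {A,C}; 2:fikaup {A,D}; 3:skikrai {C,P}; 4:fikaup {A,D}; 5:skoipraup {P}; 6:nouree {N,C}; 7:todorfeer {C}; 8:nouree {N,C}; 9:tho {N}; 10:saas {A}.
If word 1 were C, no tagging could satisfy rule 3; so word 1 is A.
If word 2 were A, no tagging could satisfy rule 5; so word 2 is D.
If word 3 were C, no tagging could satisfy rule 3; so word 3 is P.
If word 4 were A, no tagging could satisfy rule 5; so word 4 is D.
If word 6 were C, no tagging could satisfy rule 3; so word 6 is N.
If word 8 were C, no tagging could satisfy rule 3; so word 8 is N.
The only consistent sequence is: A D P D P N C N N A.
Checking: rule 1 ok; rule 2 ok; rule 3 ok; rule 4 ok; rule 5 ok.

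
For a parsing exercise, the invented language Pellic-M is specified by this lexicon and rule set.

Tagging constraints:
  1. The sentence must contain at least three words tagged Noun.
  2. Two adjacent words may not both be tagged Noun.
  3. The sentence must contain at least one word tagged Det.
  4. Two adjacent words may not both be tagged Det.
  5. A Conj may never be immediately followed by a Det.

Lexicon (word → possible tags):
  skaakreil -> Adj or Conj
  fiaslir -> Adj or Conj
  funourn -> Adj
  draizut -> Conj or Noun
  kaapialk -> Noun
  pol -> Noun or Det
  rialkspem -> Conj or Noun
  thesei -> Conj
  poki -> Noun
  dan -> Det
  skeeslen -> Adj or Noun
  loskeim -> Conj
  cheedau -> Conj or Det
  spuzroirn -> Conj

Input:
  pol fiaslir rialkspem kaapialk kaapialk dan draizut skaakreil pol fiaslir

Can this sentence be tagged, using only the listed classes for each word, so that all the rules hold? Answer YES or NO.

Candidates per position — 1:pol {Noun,Det}; 2:fiaslir {Adj,Conj}; 3:rialkspem {Conj,Noun}; 4:kaapialk {Noun}; 5:kaapialk {Noun}; 6:dan {Det}; 7:draizut {Conj,Noun}; 8:skaakreil {Adj,Conj}; 9:pol {Noun,Det}; 10:fiaslir {Adj,Conj}.
Rule 2 cannot be satisfied by any choice of tags from the lexicon.
So there is no consistent tagging.

NO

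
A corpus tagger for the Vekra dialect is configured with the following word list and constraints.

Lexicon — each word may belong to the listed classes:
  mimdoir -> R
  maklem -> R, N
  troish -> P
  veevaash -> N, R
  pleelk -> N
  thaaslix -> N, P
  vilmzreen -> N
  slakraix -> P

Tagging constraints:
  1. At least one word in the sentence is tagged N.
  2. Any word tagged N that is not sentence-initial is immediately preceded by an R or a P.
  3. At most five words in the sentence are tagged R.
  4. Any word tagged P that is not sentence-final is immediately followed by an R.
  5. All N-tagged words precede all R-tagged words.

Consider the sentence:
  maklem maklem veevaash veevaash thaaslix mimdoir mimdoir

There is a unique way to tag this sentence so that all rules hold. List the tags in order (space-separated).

N R R R P R R

Candidates per position — 1:maklem {R,N}; 2:maklem {R,N}; 3:veevaash {N,R}; 4:veevaash {N,R}; 5:thaaslix {N,P}; 6:mimdoir {R}; 7:mimdoir {R}.
The remaining ambiguous positions (1, 2, 3, 4, 5) are resolved jointly — only one combination satisfies every rule.
That leaves exactly one tagging: N R R R P R R.
Check: rule 1 ok; rule 2 ok; rule 3 ok; rule 4 ok; rule 5 ok.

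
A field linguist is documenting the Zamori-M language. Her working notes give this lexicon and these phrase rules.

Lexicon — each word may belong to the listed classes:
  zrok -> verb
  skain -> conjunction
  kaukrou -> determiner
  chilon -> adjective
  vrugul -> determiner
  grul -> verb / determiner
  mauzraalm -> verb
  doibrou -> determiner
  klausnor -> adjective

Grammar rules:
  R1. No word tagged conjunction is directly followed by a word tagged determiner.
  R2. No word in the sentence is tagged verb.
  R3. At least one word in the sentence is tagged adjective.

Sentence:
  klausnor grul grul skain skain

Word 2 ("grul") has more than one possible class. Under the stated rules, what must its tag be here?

Candidates per position — 1:klausnor {adjective}; 2:grul {verb,determiner}; 3:grul {verb,determiner}; 4:skain {conjunction}; 5:skain {conjunction}.
Position 2: verb is ruled out by rule 2; that leaves determiner.
Position 3: verb is ruled out by rule 2; that leaves determiner.
So the tagging must be: adjective determiner determiner conjunction conjunction.
Check: rule 1 ✓; rule 2 ✓; rule 3 ✓.

determiner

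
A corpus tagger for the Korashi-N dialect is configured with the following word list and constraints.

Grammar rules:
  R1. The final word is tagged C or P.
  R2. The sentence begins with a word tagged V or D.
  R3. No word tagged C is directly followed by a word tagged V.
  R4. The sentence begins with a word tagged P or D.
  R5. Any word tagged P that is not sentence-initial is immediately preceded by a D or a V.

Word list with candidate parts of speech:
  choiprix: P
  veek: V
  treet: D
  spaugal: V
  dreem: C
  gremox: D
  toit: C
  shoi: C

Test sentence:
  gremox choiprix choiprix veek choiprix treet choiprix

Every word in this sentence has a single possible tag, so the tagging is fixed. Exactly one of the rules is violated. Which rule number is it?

Fixed tagging: D P P V P D P.
Checking each rule: R1 holds, R2 holds, R3 holds, R4 holds, R5 violated.
Only rule 5 fails.

5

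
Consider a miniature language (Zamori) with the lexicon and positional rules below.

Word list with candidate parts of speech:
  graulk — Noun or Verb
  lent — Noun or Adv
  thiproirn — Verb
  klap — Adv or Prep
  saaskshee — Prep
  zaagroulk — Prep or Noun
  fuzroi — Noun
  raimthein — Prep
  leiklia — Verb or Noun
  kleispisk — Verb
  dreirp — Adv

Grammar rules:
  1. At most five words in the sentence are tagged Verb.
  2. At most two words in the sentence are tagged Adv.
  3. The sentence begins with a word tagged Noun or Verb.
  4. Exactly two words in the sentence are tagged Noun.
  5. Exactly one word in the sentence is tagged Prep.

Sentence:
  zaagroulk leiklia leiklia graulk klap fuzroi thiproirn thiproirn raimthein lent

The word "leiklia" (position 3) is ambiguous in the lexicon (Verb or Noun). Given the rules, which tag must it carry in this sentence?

Candidates per position — 1:zaagroulk {Prep,Noun}; 2:leiklia {Verb,Noun}; 3:leiklia {Verb,Noun}; 4:graulk {Noun,Verb}; 5:klap {Adv,Prep}; 6:fuzroi {Noun}; 7:thiproirn {Verb}; 8:thiproirn {Verb}; 9:raimthein {Prep}; 10:lent {Noun,Adv}.
At position 1, choosing Prep makes rule 3 impossible to satisfy; hence Noun.
At position 2, choosing Noun makes rule 4 impossible to satisfy; hence Verb.
At position 3, choosing Noun makes rule 4 impossible to satisfy; hence Verb.
At position 4, choosing Noun makes rule 4 impossible to satisfy; hence Verb.
At position 5, choosing Prep makes rule 5 impossible to satisfy; hence Adv.
At position 10, choosing Noun makes rule 4 impossible to satisfy; hence Adv.
So the tagging must be: Noun Verb Verb Verb Adv Noun Verb Verb Prep Adv.
Check: rule 1 holds; rule 2 holds; rule 3 holds; rule 4 holds; rule 5 holds.

Verb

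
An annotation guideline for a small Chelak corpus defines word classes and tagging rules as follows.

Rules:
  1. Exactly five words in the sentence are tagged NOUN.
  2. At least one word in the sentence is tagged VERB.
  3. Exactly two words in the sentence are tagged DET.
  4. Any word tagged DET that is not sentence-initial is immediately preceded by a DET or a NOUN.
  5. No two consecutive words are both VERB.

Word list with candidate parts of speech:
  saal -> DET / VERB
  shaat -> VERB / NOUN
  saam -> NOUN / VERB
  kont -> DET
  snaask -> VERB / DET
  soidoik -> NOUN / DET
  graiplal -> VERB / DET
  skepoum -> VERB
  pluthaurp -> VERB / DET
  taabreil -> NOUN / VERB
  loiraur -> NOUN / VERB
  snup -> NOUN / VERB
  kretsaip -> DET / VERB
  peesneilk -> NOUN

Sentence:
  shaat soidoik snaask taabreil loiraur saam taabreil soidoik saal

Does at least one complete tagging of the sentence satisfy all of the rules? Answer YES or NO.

YES

Candidates per position — 1:shaat {VERB,NOUN}; 2:soidoik {NOUN,DET}; 3:snaask {VERB,DET}; 4:taabreil {NOUN,VERB}; 5:loiraur {NOUN,VERB}; 6:saam {NOUN,VERB}; 7:taabreil {NOUN,VERB}; 8:soidoik {NOUN,DET}; 9:saal {DET,VERB}.
One satisfying assignment: VERB NOUN DET NOUN NOUN NOUN VERB NOUN DET.
Rule-by-rule: rule 1 ✓; rule 2 ✓; rule 3 ✓; rule 4 ✓; rule 5 ✓.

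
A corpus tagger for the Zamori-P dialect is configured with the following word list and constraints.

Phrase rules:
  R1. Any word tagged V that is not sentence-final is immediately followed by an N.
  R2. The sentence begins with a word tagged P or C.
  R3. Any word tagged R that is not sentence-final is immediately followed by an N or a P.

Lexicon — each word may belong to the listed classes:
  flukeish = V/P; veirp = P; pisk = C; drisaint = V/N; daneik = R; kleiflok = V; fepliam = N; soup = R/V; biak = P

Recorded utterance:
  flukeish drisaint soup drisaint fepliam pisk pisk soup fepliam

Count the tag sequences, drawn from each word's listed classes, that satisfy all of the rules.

Candidates per position — 1:flukeish {V,P}; 2:drisaint {V,N}; 3:soup {R,V}; 4:drisaint {V,N}; 5:fepliam {N}; 6:pisk {C}; 7:pisk {C}; 8:soup {R,V}; 9:fepliam {N}.
There are 32 candidate sequences in total.
The sequences that satisfy every rule: P N R N N C C R N; P N R N N C C V N; P N V N N C C R N; P N V N N C C V N.
Count = 4.

4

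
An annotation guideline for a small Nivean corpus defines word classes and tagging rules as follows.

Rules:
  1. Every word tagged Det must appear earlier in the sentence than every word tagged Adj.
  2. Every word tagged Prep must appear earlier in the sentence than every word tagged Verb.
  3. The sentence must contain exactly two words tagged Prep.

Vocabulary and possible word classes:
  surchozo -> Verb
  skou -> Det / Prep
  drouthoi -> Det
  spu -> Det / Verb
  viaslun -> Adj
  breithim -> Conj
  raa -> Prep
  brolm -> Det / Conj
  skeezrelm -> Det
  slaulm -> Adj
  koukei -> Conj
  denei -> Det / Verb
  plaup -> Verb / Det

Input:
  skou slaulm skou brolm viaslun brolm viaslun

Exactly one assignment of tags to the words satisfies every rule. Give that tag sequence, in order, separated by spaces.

Candidates per position — 1:skou {Det,Prep}; 2:slaulm {Adj}; 3:skou {Det,Prep}; 4:brolm {Det,Conj}; 5:viaslun {Adj}; 6:brolm {Det,Conj}; 7:viaslun {Adj}.
If word 1 were Det, no tagging could satisfy rule 3; so word 1 is Prep.
If word 3 were Det, no tagging could satisfy rule 1; so word 3 is Prep.
If word 4 were Det, no tagging could satisfy rule 1; so word 4 is Conj.
If word 6 were Det, no tagging could satisfy rule 1; so word 6 is Conj.
The only consistent sequence is: Prep Adj Prep Conj Adj Conj Adj.
Rule-by-rule: rule 1 ✓; rule 2 ✓; rule 3 ✓.

Prep Adj Prep Conj Adj Conj Adj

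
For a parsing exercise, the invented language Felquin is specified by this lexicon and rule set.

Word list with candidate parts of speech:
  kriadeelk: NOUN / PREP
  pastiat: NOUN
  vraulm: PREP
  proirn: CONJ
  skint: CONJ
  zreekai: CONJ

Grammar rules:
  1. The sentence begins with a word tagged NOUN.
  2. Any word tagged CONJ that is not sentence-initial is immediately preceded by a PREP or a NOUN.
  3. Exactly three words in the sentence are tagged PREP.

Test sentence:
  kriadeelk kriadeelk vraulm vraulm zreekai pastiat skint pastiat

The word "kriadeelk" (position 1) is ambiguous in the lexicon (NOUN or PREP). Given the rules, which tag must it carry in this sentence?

NOUN

Candidates per position — 1:kriadeelk {NOUN,PREP}; 2:kriadeelk {NOUN,PREP}; 3:vraulm {PREP}; 4:vraulm {PREP}; 5:zreekai {CONJ}; 6:pastiat {NOUN}; 7:skint {CONJ}; 8:pastiat {NOUN}.
If word 1 were PREP, no tagging could satisfy rule 1; so word 1 is NOUN.
If word 2 were NOUN, no tagging could satisfy rule 3; so word 2 is PREP.
That leaves exactly one tagging: NOUN PREP PREP PREP CONJ NOUN CONJ NOUN.
Checking: rule 1 ok; rule 2 ok; rule 3 ok.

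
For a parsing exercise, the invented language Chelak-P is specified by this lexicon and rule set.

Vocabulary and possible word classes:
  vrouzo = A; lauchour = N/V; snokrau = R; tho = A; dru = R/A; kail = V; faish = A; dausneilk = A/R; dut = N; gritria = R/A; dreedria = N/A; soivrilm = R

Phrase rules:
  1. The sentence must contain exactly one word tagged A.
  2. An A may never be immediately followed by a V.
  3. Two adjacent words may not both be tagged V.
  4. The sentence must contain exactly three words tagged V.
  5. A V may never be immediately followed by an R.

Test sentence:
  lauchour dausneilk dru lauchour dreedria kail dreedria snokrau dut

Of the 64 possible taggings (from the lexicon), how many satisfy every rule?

Candidates per position — 1:lauchour {N,V}; 2:dausneilk {A,R}; 3:dru {R,A}; 4:lauchour {N,V}; 5:dreedria {N,A}; 6:kail {V}; 7:dreedria {N,A}; 8:snokrau {R}; 9:dut {N}.
There are 64 candidate sequences in total.
The sequences that satisfy every rule: V A R V N V N R N.
Count = 1.

1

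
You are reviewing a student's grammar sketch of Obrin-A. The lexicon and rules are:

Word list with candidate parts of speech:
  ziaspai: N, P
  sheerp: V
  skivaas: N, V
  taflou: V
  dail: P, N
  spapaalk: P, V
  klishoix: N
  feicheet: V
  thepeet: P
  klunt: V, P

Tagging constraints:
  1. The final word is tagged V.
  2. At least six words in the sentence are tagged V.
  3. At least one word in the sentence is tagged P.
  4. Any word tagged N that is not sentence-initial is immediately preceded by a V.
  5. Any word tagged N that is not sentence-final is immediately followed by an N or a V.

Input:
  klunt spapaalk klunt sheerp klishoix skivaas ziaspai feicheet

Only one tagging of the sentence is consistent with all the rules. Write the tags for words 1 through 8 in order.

V V V V N V P V

Candidates per position — 1:klunt {V,P}; 2:spapaalk {P,V}; 3:klunt {V,P}; 4:sheerp {V}; 5:klishoix {N}; 6:skivaas {N,V}; 7:ziaspai {N,P}; 8:feicheet {V}.
At position 1, choosing P makes rule 2 impossible to satisfy; hence V.
At position 2, choosing P makes rule 2 impossible to satisfy; hence V.
At position 3, choosing P makes rule 2 impossible to satisfy; hence V.
At position 6, choosing N makes rule 2 impossible to satisfy; hence V.
At position 7, choosing N makes rule 3 impossible to satisfy; hence P.
The unique satisfying tagging is: V V V V N V P V.
Rule-by-rule: rule 1 ok; rule 2 ok; rule 3 ok; rule 4 ok; rule 5 ok.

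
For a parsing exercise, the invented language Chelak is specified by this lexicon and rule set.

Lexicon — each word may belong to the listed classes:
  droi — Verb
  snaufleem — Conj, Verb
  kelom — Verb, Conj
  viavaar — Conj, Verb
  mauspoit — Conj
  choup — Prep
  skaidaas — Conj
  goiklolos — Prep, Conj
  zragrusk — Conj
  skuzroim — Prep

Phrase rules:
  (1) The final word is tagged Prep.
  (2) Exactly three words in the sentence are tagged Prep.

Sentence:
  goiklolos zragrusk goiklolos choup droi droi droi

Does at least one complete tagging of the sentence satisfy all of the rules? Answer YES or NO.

Candidates per position — 1:goiklolos {Prep,Conj}; 2:zragrusk {Conj}; 3:goiklolos {Prep,Conj}; 4:choup {Prep}; 5:droi {Verb}; 6:droi {Verb}; 7:droi {Verb}.
Rule 1 cannot be satisfied by any choice of tags from the lexicon.
So there is no consistent tagging.

NO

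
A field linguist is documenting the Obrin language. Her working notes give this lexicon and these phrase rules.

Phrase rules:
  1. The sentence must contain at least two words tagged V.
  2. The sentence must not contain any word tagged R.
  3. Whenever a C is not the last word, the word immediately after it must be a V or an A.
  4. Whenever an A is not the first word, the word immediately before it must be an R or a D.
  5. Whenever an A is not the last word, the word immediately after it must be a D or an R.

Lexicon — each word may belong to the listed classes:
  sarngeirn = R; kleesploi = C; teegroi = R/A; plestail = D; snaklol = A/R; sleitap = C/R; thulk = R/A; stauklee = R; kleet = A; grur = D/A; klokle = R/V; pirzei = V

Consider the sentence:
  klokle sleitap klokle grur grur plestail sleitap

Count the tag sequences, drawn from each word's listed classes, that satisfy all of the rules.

2

Candidates per position — 1:klokle {R,V}; 2:sleitap {C,R}; 3:klokle {R,V}; 4:grur {D,A}; 5:grur {D,A}; 6:plestail {D}; 7:sleitap {C,R}.
There are 64 candidate sequences in total.
The sequences that satisfy every rule: V C V D D D C; V C V D A D C.
Count = 2.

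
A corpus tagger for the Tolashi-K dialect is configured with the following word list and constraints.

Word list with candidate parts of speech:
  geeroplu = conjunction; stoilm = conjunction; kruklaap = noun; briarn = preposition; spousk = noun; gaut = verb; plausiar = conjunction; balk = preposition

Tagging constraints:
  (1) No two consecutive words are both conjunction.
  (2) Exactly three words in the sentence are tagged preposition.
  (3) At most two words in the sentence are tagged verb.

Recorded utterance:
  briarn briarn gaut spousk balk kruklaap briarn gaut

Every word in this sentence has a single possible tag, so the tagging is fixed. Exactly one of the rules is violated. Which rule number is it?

Fixed tagging: preposition preposition verb noun preposition noun preposition verb.
Rule check: R1 pass, R2 fail, R3 pass.
Only rule 2 fails.

2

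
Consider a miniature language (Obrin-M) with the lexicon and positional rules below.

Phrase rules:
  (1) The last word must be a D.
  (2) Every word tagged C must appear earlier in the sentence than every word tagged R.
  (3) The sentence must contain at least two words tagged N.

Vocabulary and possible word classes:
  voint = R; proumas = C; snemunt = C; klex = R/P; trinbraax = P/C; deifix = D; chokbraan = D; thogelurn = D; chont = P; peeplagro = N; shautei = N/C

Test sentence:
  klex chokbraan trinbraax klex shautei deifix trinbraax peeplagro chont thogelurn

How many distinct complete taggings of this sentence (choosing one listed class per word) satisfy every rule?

8

Candidates per position — 1:klex {R,P}; 2:chokbraan {D}; 3:trinbraax {P,C}; 4:klex {R,P}; 5:shautei {N,C}; 6:deifix {D}; 7:trinbraax {P,C}; 8:peeplagro {N}; 9:chont {P}; 10:thogelurn {D}.
There are 32 candidate sequences in total.
Checking each against the rules leaves 8 sequences.
Count = 8.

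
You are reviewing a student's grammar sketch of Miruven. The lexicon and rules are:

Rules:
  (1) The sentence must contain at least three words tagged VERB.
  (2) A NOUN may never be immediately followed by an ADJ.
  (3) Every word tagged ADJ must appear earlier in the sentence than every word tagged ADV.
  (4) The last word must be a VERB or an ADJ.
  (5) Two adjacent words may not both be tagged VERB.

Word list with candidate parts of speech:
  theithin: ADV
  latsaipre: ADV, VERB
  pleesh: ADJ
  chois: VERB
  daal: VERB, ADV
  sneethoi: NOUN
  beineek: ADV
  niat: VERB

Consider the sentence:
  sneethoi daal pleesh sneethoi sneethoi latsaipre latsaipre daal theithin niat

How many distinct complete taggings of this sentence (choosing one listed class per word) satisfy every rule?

4

Candidates per position — 1:sneethoi {NOUN}; 2:daal {VERB,ADV}; 3:pleesh {ADJ}; 4:sneethoi {NOUN}; 5:sneethoi {NOUN}; 6:latsaipre {ADV,VERB}; 7:latsaipre {ADV,VERB}; 8:daal {VERB,ADV}; 9:theithin {ADV}; 10:niat {VERB}.
There are 16 candidate sequences in total.
The sequences that satisfy every rule: NOUN VERB ADJ NOUN NOUN ADV ADV VERB ADV VERB; NOUN VERB ADJ NOUN NOUN ADV VERB ADV ADV VERB; NOUN VERB ADJ NOUN NOUN VERB ADV VERB ADV VERB; NOUN VERB ADJ NOUN NOUN VERB ADV ADV ADV VERB.
Count = 4.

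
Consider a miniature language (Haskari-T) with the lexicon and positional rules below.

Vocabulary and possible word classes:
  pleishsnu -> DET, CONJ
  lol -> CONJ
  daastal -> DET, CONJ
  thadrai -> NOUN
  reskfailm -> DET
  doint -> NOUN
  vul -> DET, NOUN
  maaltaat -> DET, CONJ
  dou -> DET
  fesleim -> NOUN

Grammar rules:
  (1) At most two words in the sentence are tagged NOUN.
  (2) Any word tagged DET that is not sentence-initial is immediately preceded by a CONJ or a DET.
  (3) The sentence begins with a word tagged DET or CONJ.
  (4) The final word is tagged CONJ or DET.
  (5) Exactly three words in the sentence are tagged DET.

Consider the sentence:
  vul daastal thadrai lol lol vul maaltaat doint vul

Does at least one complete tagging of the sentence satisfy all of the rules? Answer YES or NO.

Candidates per position — 1:vul {DET,NOUN}; 2:daastal {DET,CONJ}; 3:thadrai {NOUN}; 4:lol {CONJ}; 5:lol {CONJ}; 6:vul {DET,NOUN}; 7:maaltaat {DET,CONJ}; 8:doint {NOUN}; 9:vul {DET,NOUN}.
Every candidate sequence violates at least one rule; no consistent tagging exists.

NO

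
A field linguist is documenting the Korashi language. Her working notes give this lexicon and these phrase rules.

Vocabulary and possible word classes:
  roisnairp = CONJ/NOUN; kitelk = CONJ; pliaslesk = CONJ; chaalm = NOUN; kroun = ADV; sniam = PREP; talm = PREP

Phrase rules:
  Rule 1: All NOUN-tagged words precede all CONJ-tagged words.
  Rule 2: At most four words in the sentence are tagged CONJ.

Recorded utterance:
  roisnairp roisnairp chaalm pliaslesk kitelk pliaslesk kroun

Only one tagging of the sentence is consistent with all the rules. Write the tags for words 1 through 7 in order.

NOUN NOUN NOUN CONJ CONJ CONJ ADV

Candidates per position — 1:roisnairp {CONJ,NOUN}; 2:roisnairp {CONJ,NOUN}; 3:chaalm {NOUN}; 4:pliaslesk {CONJ}; 5:kitelk {CONJ}; 6:pliaslesk {CONJ}; 7:kroun {ADV}.
At position 1, choosing CONJ makes rule 1 impossible to satisfy; hence NOUN.
At position 2, choosing CONJ makes rule 1 impossible to satisfy; hence NOUN.
The only consistent sequence is: NOUN NOUN NOUN CONJ CONJ CONJ ADV.
Checking: rule 1 satisfied; rule 2 satisfied.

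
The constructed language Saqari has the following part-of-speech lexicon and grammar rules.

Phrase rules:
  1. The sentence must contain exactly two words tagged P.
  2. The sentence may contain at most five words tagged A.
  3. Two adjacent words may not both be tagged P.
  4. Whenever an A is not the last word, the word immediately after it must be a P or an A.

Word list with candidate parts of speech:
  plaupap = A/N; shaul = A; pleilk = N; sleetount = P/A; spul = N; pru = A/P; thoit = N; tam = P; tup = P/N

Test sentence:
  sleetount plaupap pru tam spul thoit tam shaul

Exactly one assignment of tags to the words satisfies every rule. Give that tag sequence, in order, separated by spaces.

Candidates per position — 1:sleetount {P,A}; 2:plaupap {A,N}; 3:pru {A,P}; 4:tam {P}; 5:spul {N}; 6:thoit {N}; 7:tam {P}; 8:shaul {A}.
At position 1, choosing P makes rule 1 impossible to satisfy; hence A.
At position 2, choosing N makes rule 4 impossible to satisfy; hence A.
At position 3, choosing P makes rule 1 impossible to satisfy; hence A.
The only consistent sequence is: A A A P N N P A.
Checking: rule 1 satisfied; rule 2 satisfied; rule 3 satisfied; rule 4 satisfied.

A A A P N N P A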